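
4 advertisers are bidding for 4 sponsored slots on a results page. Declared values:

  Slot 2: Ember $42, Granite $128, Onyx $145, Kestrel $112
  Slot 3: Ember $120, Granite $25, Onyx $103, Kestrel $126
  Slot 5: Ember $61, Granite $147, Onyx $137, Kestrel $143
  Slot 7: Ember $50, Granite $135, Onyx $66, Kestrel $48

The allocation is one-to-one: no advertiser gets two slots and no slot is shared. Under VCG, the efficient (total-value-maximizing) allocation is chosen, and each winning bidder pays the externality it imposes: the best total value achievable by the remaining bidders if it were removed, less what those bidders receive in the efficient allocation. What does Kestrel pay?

Kestrel pays $12.

Efficient allocation: Ember→Slot 3 ($120), Granite→Slot 7 ($135), Onyx→Slot 2 ($145), Kestrel→Slot 5 ($143); total welfare W = $543.
Kestrel receives Slot 5 at value $143, so the others get W − 143 = $400.
Without Kestrel: best allocation of the remaining 3 bidders over all 4 slots is Ember→Slot 3 ($120), Granite→Slot 5 ($147), Onyx→Slot 2 ($145), total $412.
VCG payment = (others' best without Kestrel) − (others' welfare with Kestrel) = 412 − 400 = $12.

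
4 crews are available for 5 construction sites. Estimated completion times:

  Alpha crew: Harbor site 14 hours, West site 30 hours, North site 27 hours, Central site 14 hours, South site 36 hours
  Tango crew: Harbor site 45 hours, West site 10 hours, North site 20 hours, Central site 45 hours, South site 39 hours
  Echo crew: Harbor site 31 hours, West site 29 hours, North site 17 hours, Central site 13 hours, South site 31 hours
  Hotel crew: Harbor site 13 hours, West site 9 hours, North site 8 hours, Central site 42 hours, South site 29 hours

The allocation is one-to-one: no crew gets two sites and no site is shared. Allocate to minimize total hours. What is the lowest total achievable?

Min total: 45 hours

Optimal: Alpha crew→Harbor site (14 hours), Tango crew→West site (10 hours), Echo crew→Central site (13 hours), Hotel crew→North site (8 hours) — total 14+10+13+8 = 45 hours.
Column-greedy (each site in turn goes to its cheapest remaining crew) gives 54 hours, worse by 9.
Next-best assignment: Alpha crew→Central site, Tango crew→West site, Echo crew→North site, Hotel crew→Harbor site = 54 hours.
Checked against all permutations: 45 hours is optimal.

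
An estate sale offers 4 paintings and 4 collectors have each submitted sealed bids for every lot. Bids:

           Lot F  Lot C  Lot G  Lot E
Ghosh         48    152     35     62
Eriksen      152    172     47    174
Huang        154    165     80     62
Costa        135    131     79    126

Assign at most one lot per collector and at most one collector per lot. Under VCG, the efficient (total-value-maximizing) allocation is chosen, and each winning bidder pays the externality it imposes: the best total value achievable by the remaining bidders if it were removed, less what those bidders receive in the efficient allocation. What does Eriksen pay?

Eriksen pays $47.

Efficient allocation: Ghosh→Lot C ($152), Eriksen→Lot E ($174), Huang→Lot F ($154), Costa→Lot G ($79); total welfare W = $559.
Eriksen receives Lot E at value $174, so the others get W − 174 = $385.
Without Eriksen: best allocation of the remaining 3 bidders over all 4 lots is Ghosh→Lot C ($152), Huang→Lot F ($154), Costa→Lot E ($126), total $432.
VCG payment = (others' best without Eriksen) − (others' welfare with Eriksen) = 432 − 385 = $47.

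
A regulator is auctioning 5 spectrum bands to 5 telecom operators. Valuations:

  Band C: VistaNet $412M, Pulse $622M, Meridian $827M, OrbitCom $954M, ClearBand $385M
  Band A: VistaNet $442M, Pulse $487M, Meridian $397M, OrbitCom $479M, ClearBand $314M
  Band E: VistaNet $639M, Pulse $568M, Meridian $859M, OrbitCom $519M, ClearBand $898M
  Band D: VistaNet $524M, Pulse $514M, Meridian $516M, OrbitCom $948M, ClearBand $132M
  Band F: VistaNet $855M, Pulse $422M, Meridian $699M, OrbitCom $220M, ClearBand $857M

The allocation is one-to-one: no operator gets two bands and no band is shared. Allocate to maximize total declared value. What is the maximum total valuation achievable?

This is a one-to-one assignment (maximum-weight bipartite matching).
Optimal: VistaNet→Band F ($855M), Pulse→Band A ($487M), Meridian→Band C ($827M), OrbitCom→Band D ($948M), ClearBand→Band E ($898M) — total 855+487+827+948+898 = $4015M.
Max-entry greedy (repeatedly take the single best remaining cell) gives $3710M, worse by 305.
Next-best assignment: VistaNet→Band E, Pulse→Band A, Meridian→Band C, OrbitCom→Band D, ClearBand→Band F = $3758M.
Swapping Pulse↔Meridian (Pulse→Band C $622M, Meridian→Band A $397M) loses 295.
Every other assignment is strictly worse.

Max total: $4015M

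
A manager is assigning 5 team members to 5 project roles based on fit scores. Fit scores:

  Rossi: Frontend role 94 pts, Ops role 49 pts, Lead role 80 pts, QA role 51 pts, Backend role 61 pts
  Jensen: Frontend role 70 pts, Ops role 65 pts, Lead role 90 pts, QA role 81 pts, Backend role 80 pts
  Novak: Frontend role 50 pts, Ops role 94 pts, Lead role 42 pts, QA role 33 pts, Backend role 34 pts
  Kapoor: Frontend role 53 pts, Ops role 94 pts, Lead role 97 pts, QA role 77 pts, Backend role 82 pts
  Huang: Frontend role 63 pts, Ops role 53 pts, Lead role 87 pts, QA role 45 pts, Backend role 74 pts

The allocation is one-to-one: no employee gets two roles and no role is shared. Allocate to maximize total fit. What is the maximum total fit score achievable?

Maximum total: 440 pts

Optimal: Rossi→Frontend role (94 pts), Jensen→QA role (81 pts), Novak→Ops role (94 pts), Kapoor→Lead role (97 pts), Huang→Backend role (74 pts) — total 94+81+94+97+74 = 440 pts.
Row-greedy (each employee in turn takes its best remaining role) gives 405 pts, worse by 35.
Next-best assignment: Rossi→Frontend role, Jensen→QA role, Novak→Ops role, Kapoor→Backend role, Huang→Lead role = 438 pts.
Every other assignment is strictly worse.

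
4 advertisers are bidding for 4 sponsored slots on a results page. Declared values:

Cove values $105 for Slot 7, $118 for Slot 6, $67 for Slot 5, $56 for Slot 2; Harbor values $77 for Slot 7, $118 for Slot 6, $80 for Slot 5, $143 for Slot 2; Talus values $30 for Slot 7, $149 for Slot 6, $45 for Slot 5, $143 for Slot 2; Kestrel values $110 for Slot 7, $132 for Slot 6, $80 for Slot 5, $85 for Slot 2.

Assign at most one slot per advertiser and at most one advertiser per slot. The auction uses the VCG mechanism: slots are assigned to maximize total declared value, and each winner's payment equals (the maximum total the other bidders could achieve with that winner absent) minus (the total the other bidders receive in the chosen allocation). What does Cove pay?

Efficient allocation: Cove→Slot 7 ($105), Harbor→Slot 2 ($143), Talus→Slot 6 ($149), Kestrel→Slot 5 ($80); total welfare W = $477.
Cove receives Slot 7 at value $105, so the others get W − 105 = $372.
Without Cove: best allocation of the remaining 3 bidders over all 4 slots is Harbor→Slot 2 ($143), Talus→Slot 6 ($149), Kestrel→Slot 7 ($110), total $402.
VCG payment = (others' best without Cove) − (others' welfare with Cove) = 402 − 372 = $30.

Cove pays $30.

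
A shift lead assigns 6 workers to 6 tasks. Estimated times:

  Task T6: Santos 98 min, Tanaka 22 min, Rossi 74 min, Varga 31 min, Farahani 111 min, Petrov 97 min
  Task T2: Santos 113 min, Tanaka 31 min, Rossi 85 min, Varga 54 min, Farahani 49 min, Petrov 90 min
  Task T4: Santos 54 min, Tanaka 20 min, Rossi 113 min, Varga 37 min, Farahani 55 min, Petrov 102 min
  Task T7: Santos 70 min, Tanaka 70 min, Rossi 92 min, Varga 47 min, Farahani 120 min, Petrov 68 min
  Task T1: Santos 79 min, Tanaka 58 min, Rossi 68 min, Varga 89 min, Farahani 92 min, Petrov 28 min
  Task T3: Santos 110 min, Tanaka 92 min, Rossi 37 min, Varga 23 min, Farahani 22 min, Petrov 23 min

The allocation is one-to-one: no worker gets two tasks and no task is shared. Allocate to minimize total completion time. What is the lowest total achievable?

This is a one-to-one assignment (minimum-cost bipartite matching).
Optimal: Santos→Task T7 (70 min), Tanaka→Task T4 (20 min), Rossi→Task T3 (37 min), Varga→Task T6 (31 min), Farahani→Task T2 (49 min), Petrov→Task T1 (28 min) — total 70+20+37+31+49+28 = 235 min.
Column-greedy (each task in turn goes to its cheapest remaining worker) gives 354 min, worse by 119.
Next-best assignment: Santos→Task T4, Tanaka→Task T6, Rossi→Task T3, Varga→Task T7, Farahani→Task T2, Petrov→Task T1 = 237 min.
Swapping Varga↔Petrov (Varga→Task T1 89 min, Petrov→Task T6 97 min) adds 127.
Checked against all permutations: 235 min is optimal.

Minimum total: 235 min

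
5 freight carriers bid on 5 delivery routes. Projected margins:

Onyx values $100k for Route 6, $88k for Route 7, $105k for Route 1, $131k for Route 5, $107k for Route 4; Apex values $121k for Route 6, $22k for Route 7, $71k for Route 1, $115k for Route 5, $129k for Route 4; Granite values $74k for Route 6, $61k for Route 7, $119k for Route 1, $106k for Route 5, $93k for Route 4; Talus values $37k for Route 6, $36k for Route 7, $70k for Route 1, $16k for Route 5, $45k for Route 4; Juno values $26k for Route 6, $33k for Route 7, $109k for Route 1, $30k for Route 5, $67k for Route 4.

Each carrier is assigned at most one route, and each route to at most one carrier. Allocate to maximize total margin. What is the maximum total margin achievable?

This is a one-to-one assignment (maximum-weight bipartite matching).
Optimal: Onyx→Route 5 ($131k), Apex→Route 6 ($121k), Granite→Route 4 ($93k), Talus→Route 7 ($36k), Juno→Route 1 ($109k) — total 131+121+93+36+109 = $490k.
Max-entry greedy (repeatedly take the single best remaining cell) gives $449k, worse by 41.
Next-best assignment: Onyx→Route 6, Apex→Route 4, Granite→Route 5, Talus→Route 7, Juno→Route 1 = $480k.
No other one-to-one assignment exceeds $490k.

Max total: $490k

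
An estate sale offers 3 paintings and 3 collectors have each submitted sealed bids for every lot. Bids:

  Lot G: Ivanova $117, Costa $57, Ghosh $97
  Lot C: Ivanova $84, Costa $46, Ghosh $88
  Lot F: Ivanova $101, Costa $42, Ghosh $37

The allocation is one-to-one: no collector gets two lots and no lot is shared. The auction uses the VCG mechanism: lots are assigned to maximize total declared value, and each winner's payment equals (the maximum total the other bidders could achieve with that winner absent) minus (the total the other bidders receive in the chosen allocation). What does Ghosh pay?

Ghosh pays $4.

Efficient allocation: Ivanova→Lot G ($117), Costa→Lot F ($42), Ghosh→Lot C ($88); total welfare W = $247.
Ghosh receives Lot C at value $88, so the others get W − 88 = $159.
Without Ghosh: best allocation of the remaining 2 bidders over all 3 lots is Ivanova→Lot G ($117), Costa→Lot C ($46), total $163.
VCG payment = (others' best without Ghosh) − (others' welfare with Ghosh) = 163 − 159 = $4.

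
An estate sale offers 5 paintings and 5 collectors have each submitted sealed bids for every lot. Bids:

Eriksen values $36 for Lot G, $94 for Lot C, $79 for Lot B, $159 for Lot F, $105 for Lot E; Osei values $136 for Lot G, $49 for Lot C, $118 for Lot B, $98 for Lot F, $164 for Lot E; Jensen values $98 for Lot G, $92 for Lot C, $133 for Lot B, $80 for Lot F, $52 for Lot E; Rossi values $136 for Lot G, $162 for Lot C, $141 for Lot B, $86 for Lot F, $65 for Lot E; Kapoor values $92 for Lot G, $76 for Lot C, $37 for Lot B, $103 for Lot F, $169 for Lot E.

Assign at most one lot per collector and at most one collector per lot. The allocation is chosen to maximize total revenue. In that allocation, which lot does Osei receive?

Osei receives Lot G.

Optimal: Eriksen→Lot F ($159), Osei→Lot G ($136), Jensen→Lot B ($133), Rossi→Lot C ($162), Kapoor→Lot E ($169) — total 159+136+133+162+169 = $759.
Row-greedy (each collector in turn takes its best remaining lot) gives $710, worse by 49.
Osei's own top lot is Lot E ($164), but forcing Osei→Lot E and reassigning the rest optimally gives only $710 — worse by 49.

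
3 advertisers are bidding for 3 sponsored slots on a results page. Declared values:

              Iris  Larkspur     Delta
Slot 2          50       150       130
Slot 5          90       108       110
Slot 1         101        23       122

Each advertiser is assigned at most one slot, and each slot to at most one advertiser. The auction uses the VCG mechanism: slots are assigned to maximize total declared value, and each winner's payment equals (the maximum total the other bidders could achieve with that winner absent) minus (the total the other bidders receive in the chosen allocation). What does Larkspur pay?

Larkspur pays $19.

Efficient allocation: Iris→Slot 5 ($90), Larkspur→Slot 2 ($150), Delta→Slot 1 ($122); total welfare W = $362.
Larkspur receives Slot 2 at value $150, so the others get W − 150 = $212.
Without Larkspur: best allocation of the remaining 2 bidders over all 3 slots is Iris→Slot 1 ($101), Delta→Slot 2 ($130), total $231.
VCG payment = (others' best without Larkspur) − (others' welfare with Larkspur) = 231 − 212 = $19.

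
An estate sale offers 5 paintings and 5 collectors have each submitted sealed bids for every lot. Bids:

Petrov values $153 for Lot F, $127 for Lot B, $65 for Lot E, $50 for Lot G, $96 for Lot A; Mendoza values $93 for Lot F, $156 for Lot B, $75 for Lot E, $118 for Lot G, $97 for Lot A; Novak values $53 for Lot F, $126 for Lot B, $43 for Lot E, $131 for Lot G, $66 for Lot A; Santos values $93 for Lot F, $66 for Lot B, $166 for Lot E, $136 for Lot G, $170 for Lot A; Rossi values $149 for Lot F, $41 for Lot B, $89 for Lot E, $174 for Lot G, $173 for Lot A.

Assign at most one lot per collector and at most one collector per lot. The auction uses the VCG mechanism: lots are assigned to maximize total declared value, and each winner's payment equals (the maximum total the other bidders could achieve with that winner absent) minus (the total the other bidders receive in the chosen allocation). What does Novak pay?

Novak pays $5.

Efficient allocation: Petrov→Lot F ($153), Mendoza→Lot B ($156), Novak→Lot G ($131), Santos→Lot E ($166), Rossi→Lot A ($173); total welfare W = $779.
Novak receives Lot G at value $131, so the others get W − 131 = $648.
Without Novak: best allocation of the remaining 4 bidders over all 5 lots is Petrov→Lot F ($153), Mendoza→Lot B ($156), Santos→Lot A ($170), Rossi→Lot G ($174), total $653.
VCG payment = (others' best without Novak) − (others' welfare with Novak) = 653 − 648 = $5.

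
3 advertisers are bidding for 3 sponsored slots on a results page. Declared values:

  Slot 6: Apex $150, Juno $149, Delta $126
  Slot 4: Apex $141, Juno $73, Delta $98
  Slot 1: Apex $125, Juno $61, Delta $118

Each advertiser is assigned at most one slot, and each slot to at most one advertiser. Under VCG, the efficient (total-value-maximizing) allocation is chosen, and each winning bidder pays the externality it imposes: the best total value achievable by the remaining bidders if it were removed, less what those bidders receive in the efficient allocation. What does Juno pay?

Juno pays $9.

Efficient allocation: Apex→Slot 4 ($141), Juno→Slot 6 ($149), Delta→Slot 1 ($118); total welfare W = $408.
Juno receives Slot 6 at value $149, so the others get W − 149 = $259.
Without Juno: best allocation of the remaining 2 bidders over all 3 slots is Apex→Slot 6 ($150), Delta→Slot 1 ($118), total $268.
VCG payment = (others' best without Juno) − (others' welfare with Juno) = 268 − 259 = $9.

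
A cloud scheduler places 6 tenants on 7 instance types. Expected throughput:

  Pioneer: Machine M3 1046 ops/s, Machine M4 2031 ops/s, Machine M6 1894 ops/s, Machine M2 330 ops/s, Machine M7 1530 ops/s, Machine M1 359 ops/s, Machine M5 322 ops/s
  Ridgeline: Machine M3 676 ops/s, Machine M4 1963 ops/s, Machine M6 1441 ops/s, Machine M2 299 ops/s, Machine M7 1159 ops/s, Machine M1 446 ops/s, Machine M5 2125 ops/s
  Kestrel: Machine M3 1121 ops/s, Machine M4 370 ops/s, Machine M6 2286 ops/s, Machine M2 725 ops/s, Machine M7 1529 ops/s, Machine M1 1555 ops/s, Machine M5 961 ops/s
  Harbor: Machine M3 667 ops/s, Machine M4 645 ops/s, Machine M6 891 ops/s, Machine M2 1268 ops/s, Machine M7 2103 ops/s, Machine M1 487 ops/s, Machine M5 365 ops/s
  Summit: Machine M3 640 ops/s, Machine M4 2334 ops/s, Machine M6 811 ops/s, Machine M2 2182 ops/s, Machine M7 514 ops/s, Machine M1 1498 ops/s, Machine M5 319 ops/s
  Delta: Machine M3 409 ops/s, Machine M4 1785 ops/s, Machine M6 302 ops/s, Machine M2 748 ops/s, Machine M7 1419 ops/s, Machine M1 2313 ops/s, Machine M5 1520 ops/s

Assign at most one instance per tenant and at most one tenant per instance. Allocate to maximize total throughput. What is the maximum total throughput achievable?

Optimal: Pioneer→Machine M4 (2031 ops/s), Ridgeline→Machine M5 (2125 ops/s), Kestrel→Machine M6 (2286 ops/s), Harbor→Machine M7 (2103 ops/s), Summit→Machine M2 (2182 ops/s), Delta→Machine M1 (2313 ops/s) — total 2031+2125+2286+2103+2182+2313 = 13040 ops/s.
Max-entry greedy (repeatedly take the single best remaining cell) gives 12207 ops/s, worse by 833.
Swapping Ridgeline↔Pioneer (Ridgeline→Machine M4 1963 ops/s, Pioneer→Machine M5 322 ops/s) loses 1871.
Checked against all permutations: 13040 ops/s is optimal.

Maximum total: 13040 ops/s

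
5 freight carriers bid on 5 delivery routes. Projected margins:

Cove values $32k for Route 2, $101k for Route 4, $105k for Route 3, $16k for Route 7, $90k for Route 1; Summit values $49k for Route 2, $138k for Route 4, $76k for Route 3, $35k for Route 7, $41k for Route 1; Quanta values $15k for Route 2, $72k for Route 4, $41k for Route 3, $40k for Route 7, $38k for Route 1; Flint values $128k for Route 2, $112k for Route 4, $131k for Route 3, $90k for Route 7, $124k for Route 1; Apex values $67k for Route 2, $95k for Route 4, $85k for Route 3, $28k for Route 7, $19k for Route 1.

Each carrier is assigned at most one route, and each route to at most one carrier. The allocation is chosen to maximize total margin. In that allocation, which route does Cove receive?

Cove receives Route 1.

Optimal: Cove→Route 1 ($90k), Summit→Route 4 ($138k), Quanta→Route 7 ($40k), Flint→Route 2 ($128k), Apex→Route 3 ($85k) — total 90+138+40+128+85 = $481k.
Max-entry greedy (repeatedly take the single best remaining cell) gives $466k, worse by 15.
Cove's own top route is Route 3 ($105k), but forcing Cove→Route 3 and reassigning the rest optimally gives only $474k — worse by 7.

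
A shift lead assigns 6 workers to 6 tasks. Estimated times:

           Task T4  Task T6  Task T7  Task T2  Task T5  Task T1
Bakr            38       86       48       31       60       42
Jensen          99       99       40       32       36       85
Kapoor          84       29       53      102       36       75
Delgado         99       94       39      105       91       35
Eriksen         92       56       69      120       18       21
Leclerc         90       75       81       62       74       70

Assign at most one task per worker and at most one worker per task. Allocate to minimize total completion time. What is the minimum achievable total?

Minimum total: 222 min

This is the linear assignment problem.
Optimal: Bakr→Task T4 (38 min), Jensen→Task T7 (40 min), Kapoor→Task T6 (29 min), Delgado→Task T1 (35 min), Eriksen→Task T5 (18 min), Leclerc→Task T2 (62 min) — total 38+40+29+35+18+62 = 222 min.
Column-greedy (each task in turn goes to its cheapest remaining worker) gives 226 min, worse by 4.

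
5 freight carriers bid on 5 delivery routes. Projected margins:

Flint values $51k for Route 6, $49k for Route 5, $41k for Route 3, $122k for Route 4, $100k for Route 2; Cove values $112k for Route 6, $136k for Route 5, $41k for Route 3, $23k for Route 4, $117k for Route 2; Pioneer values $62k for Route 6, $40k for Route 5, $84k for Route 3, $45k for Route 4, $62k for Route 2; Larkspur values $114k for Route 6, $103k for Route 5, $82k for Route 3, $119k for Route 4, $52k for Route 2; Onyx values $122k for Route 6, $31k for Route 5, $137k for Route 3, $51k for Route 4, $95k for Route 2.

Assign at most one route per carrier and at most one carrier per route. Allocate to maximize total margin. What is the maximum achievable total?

Maximum total: $571k

This is a one-to-one assignment (maximum-weight bipartite matching).
Optimal: Flint→Route 4 ($122k), Cove→Route 5 ($136k), Pioneer→Route 2 ($62k), Larkspur→Route 6 ($114k), Onyx→Route 3 ($137k) — total 122+136+62+114+137 = $571k.
Column-greedy (each route in turn goes to its best remaining carrier) gives $516k, worse by 55.
Next-best assignment: Flint→Route 2, Cove→Route 5, Pioneer→Route 3, Larkspur→Route 4, Onyx→Route 6 = $561k.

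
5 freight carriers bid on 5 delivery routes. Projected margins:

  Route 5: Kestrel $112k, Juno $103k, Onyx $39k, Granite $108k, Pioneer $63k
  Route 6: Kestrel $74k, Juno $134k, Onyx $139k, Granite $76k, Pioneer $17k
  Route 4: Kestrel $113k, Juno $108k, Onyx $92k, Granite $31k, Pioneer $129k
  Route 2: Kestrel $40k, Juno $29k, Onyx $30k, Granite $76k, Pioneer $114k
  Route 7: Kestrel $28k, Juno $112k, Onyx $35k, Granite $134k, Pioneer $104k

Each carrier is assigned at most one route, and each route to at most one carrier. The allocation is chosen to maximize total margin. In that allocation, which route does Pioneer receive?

Pioneer receives Route 2.

Optimal: Kestrel→Route 5 ($112k), Juno→Route 4 ($108k), Onyx→Route 6 ($139k), Granite→Route 7 ($134k), Pioneer→Route 2 ($114k) — total 112+108+139+134+114 = $607k.
Column-greedy (each route in turn goes to its best remaining carrier) gives $568k, worse by 39.
Next-best assignment: Kestrel→Route 4, Juno→Route 5, Onyx→Route 6, Granite→Route 7, Pioneer→Route 2 = $603k.
Checked against all permutations: $607k is optimal.
Pioneer's own top route is Route 4 ($129k), but forcing Pioneer→Route 4 and reassigning the rest optimally gives only $568k — worse by 39.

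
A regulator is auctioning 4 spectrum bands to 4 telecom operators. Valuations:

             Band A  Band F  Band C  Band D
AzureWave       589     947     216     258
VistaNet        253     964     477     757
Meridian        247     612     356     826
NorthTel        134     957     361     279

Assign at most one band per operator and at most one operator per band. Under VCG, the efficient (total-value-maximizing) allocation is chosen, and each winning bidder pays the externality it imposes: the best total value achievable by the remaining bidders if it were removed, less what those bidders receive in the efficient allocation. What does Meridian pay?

Meridian pays $280M.

Efficient allocation: AzureWave→Band A ($589M), VistaNet→Band C ($477M), Meridian→Band D ($826M), NorthTel→Band F ($957M); total welfare W = $2849M.
Meridian receives Band D at value $826M, so the others get W − 826 = $2023M.
Without Meridian: best allocation of the remaining 3 bidders over all 4 bands is AzureWave→Band A ($589M), VistaNet→Band D ($757M), NorthTel→Band F ($957M), total $2303M.
VCG payment = (others' best without Meridian) − (others' welfare with Meridian) = 2303 − 2023 = $280M.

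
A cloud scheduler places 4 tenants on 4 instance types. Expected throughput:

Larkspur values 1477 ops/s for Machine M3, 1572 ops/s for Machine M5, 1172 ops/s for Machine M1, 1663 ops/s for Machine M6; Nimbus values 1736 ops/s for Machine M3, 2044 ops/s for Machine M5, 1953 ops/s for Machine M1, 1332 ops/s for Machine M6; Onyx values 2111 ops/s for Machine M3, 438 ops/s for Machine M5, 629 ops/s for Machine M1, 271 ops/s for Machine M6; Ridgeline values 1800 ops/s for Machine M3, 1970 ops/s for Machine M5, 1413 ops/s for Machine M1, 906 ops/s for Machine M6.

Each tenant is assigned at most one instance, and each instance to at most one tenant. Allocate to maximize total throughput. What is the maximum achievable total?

Maximum total: 7697 ops/s

Optimal: Larkspur→Machine M6 (1663 ops/s), Nimbus→Machine M1 (1953 ops/s), Onyx→Machine M3 (2111 ops/s), Ridgeline→Machine M5 (1970 ops/s) — total 1663+1953+2111+1970 = 7697 ops/s.
Max-entry greedy (repeatedly take the single best remaining cell) gives 7231 ops/s, worse by 466.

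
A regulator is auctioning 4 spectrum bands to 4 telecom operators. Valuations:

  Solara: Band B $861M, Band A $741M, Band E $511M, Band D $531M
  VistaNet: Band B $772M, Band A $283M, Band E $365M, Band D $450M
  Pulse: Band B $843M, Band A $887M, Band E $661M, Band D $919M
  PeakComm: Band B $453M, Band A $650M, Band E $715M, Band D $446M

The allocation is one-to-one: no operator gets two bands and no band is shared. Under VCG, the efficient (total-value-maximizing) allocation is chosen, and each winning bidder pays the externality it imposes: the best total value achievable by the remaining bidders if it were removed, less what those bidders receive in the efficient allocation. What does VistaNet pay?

VistaNet pays $120M.

Efficient allocation: Solara→Band A ($741M), VistaNet→Band B ($772M), Pulse→Band D ($919M), PeakComm→Band E ($715M); total welfare W = $3147M.
VistaNet receives Band B at value $772M, so the others get W − 772 = $2375M.
Without VistaNet: best allocation of the remaining 3 bidders over all 4 bands is Solara→Band B ($861M), Pulse→Band D ($919M), PeakComm→Band E ($715M), total $2495M.
VCG payment = (others' best without VistaNet) − (others' welfare with VistaNet) = 2495 − 2375 = $120M.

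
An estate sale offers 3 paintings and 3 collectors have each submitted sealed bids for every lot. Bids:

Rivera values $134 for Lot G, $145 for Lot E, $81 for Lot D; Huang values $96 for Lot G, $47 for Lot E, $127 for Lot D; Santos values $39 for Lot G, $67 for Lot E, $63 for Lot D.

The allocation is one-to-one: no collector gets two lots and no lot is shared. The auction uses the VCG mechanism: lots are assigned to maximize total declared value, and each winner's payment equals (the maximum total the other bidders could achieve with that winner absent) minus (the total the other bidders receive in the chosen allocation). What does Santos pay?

Santos pays $11.

Efficient allocation: Rivera→Lot G ($134), Huang→Lot D ($127), Santos→Lot E ($67); total welfare W = $328.
Santos receives Lot E at value $67, so the others get W − 67 = $261.
Without Santos: best allocation of the remaining 2 bidders over all 3 lots is Rivera→Lot E ($145), Huang→Lot D ($127), total $272.
VCG payment = (others' best without Santos) − (others' welfare with Santos) = 272 − 261 = $11.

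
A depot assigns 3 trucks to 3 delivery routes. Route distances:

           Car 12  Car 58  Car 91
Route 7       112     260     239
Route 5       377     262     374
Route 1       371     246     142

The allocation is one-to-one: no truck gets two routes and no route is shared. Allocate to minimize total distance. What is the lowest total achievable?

Optimal: Car 12→Route 7 (112 km), Car 58→Route 5 (262 km), Car 91→Route 1 (142 km) — total 112+262+142 = 516 km.
Row-greedy (each truck in turn takes its cheapest remaining route) gives 732 km, worse by 216.
Next-best assignment: Car 12→Route 7, Car 58→Route 1, Car 91→Route 5 = 732 km.

Minimum total: 516 km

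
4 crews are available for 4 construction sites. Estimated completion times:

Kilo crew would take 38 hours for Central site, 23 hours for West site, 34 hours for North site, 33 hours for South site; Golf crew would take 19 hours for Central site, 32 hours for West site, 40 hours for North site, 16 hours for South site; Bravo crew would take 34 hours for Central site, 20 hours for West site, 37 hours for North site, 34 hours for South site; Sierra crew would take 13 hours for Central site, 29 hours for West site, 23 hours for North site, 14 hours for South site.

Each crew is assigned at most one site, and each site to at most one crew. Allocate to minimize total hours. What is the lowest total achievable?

Min total: 83 hours

Optimal: Kilo crew→North site (34 hours), Golf crew→South site (16 hours), Bravo crew→West site (20 hours), Sierra crew→Central site (13 hours) — total 34+16+20+13 = 83 hours.
Row-greedy (each crew in turn takes its cheapest remaining site) gives 96 hours, worse by 13.
Every other assignment is strictly worse.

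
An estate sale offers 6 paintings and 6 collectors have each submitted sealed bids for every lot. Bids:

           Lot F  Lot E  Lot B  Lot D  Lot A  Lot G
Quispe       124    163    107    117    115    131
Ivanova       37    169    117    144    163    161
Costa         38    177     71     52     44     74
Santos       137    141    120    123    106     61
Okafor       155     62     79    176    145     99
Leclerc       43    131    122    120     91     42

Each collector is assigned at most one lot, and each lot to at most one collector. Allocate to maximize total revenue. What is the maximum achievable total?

Max total: $906

Optimal: Quispe→Lot G ($131), Ivanova→Lot A ($163), Costa→Lot E ($177), Santos→Lot F ($137), Okafor→Lot D ($176), Leclerc→Lot B ($122) — total 131+163+177+137+176+122 = $906.
Column-greedy (each lot in turn goes to its best remaining collector) gives $774, worse by 132.
No other one-to-one assignment exceeds $906.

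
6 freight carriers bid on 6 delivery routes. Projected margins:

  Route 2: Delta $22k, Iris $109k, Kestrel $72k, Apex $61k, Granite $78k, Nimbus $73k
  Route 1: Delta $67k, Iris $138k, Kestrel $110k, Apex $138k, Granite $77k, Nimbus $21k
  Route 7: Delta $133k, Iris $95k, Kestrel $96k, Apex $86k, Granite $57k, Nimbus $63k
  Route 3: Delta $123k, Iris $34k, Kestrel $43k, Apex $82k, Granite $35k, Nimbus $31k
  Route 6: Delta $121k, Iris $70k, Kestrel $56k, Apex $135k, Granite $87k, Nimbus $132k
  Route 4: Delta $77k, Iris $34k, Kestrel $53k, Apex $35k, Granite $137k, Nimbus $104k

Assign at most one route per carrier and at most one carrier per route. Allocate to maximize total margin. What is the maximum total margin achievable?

Optimal: Delta→Route 3 ($123k), Iris→Route 2 ($109k), Kestrel→Route 7 ($96k), Apex→Route 1 ($138k), Granite→Route 4 ($137k), Nimbus→Route 6 ($132k) — total 123+109+96+138+137+132 = $735k.
Column-greedy (each route in turn goes to its best remaining carrier) gives $692k, worse by 43.
Every other assignment is strictly worse.

Maximum total: $735k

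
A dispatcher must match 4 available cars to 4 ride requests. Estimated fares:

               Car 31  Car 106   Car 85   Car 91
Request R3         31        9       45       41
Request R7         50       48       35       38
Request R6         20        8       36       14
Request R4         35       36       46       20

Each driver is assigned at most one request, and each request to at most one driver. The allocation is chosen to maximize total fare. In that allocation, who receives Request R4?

Optimal: Car 31→Request R7 ($50), Car 106→Request R4 ($36), Car 85→Request R6 ($36), Car 91→Request R3 ($41) — total 50+36+36+41 = $163.
Column-greedy (each request in turn goes to its best remaining driver) gives $145, worse by 18.
Next-best assignment: Car 31→Request R4, Car 106→Request R7, Car 85→Request R6, Car 91→Request R3 = $160.
Swapping Car 31↔Car 91 (Car 31→Request R3 $31, Car 91→Request R7 $38) loses 22.
Car 106's own top request is Request R7 ($48), but forcing Car 106→Request R7 and reassigning the rest optimally gives only $160 — worse by 3.

Car 106 receives Request R4.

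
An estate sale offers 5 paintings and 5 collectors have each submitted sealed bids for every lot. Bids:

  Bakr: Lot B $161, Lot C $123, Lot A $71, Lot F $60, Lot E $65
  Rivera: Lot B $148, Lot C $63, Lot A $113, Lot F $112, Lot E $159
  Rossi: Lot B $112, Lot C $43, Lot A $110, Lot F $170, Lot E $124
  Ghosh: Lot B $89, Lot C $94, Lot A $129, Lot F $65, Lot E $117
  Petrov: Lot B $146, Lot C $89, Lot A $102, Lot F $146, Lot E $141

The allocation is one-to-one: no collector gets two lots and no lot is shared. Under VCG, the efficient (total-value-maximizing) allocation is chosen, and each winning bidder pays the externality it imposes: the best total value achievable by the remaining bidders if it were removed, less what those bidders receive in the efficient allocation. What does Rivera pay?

Rivera pays $33.

Efficient allocation: Bakr→Lot C ($123), Rivera→Lot E ($159), Rossi→Lot F ($170), Ghosh→Lot A ($129), Petrov→Lot B ($146); total welfare W = $727.
Rivera receives Lot E at value $159, so the others get W − 159 = $568.
Without Rivera: best allocation of the remaining 4 bidders over all 5 lots is Bakr→Lot B ($161), Rossi→Lot F ($170), Ghosh→Lot A ($129), Petrov→Lot E ($141), total $601.
VCG payment = (others' best without Rivera) − (others' welfare with Rivera) = 601 − 568 = $33.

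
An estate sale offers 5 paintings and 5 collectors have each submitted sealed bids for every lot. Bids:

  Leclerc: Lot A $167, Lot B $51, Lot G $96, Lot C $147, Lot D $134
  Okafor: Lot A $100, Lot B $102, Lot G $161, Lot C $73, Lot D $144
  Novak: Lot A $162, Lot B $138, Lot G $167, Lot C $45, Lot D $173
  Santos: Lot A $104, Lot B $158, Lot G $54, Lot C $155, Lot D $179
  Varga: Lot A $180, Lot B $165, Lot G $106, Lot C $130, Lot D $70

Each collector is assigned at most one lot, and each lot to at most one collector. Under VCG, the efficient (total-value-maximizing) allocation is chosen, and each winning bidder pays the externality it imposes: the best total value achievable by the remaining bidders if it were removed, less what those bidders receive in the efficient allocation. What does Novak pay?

Efficient allocation: Leclerc→Lot A ($167), Okafor→Lot G ($161), Novak→Lot D ($173), Santos→Lot C ($155), Varga→Lot B ($165); total welfare W = $821.
Novak receives Lot D at value $173, so the others get W − 173 = $648.
Without Novak: best allocation of the remaining 4 bidders over all 5 lots is Leclerc→Lot A ($167), Okafor→Lot G ($161), Santos→Lot D ($179), Varga→Lot B ($165), total $672.
VCG payment = (others' best without Novak) − (others' welfare with Novak) = 672 − 648 = $24.

Novak pays $24.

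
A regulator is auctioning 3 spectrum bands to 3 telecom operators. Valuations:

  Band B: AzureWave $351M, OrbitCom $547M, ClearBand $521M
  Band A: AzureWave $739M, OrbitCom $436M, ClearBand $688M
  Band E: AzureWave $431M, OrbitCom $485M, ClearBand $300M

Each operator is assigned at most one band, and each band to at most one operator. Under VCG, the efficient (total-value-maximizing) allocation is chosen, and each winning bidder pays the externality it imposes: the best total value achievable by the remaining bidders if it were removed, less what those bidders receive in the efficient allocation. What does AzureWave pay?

Efficient allocation: AzureWave→Band A ($739M), OrbitCom→Band E ($485M), ClearBand→Band B ($521M); total welfare W = $1745M.
AzureWave receives Band A at value $739M, so the others get W − 739 = $1006M.
Without AzureWave: best allocation of the remaining 2 bidders over all 3 bands is OrbitCom→Band B ($547M), ClearBand→Band A ($688M), total $1235M.
VCG payment = (others' best without AzureWave) − (others' welfare with AzureWave) = 1235 − 1006 = $229M.

AzureWave pays $229M.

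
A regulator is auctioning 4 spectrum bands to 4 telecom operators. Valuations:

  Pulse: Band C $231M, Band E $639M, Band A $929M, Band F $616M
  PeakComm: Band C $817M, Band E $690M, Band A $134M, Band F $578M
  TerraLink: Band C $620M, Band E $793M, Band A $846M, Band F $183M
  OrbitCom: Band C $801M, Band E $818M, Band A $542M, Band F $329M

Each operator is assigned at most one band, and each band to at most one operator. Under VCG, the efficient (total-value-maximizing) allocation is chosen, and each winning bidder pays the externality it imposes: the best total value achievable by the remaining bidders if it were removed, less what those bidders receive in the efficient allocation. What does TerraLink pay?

TerraLink pays $256M.

Efficient allocation: Pulse→Band A ($929M), PeakComm→Band F ($578M), TerraLink→Band E ($793M), OrbitCom→Band C ($801M); total welfare W = $3101M.
TerraLink receives Band E at value $793M, so the others get W − 793 = $2308M.
Without TerraLink: best allocation of the remaining 3 bidders over all 4 bands is Pulse→Band A ($929M), PeakComm→Band C ($817M), OrbitCom→Band E ($818M), total $2564M.
VCG payment = (others' best without TerraLink) − (others' welfare with TerraLink) = 2564 − 2308 = $256M.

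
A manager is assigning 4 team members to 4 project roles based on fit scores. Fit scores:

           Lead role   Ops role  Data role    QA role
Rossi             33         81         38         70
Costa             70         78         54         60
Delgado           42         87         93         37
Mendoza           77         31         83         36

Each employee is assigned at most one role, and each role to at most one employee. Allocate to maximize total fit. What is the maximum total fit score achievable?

Max total: 318 pts

This is the linear assignment problem.
Optimal: Rossi→QA role (70 pts), Costa→Ops role (78 pts), Delgado→Data role (93 pts), Mendoza→Lead role (77 pts) — total 70+78+93+77 = 318 pts.
Next-best assignment: Rossi→Ops role, Costa→QA role, Delgado→Data role, Mendoza→Lead role = 311 pts.
Swapping Delgado↔Costa (Delgado→Ops role 87 pts, Costa→Data role 54 pts) loses 30.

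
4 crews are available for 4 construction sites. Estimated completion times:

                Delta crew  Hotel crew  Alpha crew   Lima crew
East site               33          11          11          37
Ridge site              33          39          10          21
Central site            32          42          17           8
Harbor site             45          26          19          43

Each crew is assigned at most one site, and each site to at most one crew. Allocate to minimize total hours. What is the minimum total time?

Optimal: Delta crew→Ridge site (33 hours), Hotel crew→East site (11 hours), Alpha crew→Harbor site (19 hours), Lima crew→Central site (8 hours) — total 33+11+19+8 = 71 hours.
Row-greedy (each crew in turn takes its cheapest remaining site) gives 96 hours, worse by 25.
Next-best assignment: Delta crew→Harbor site, Hotel crew→East site, Alpha crew→Ridge site, Lima crew→Central site = 74 hours.
Swapping Delta crew↔Lima crew (Delta crew→Central site 32 hours, Lima crew→Ridge site 21 hours) adds 12.

Min total: 71 hours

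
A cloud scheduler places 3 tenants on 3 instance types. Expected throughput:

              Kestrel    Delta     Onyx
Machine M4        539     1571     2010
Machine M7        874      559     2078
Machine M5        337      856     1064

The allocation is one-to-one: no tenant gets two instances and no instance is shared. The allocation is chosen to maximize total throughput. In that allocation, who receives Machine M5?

Kestrel receives Machine M5.

This is a one-to-one assignment (maximum-weight bipartite matching).
Optimal: Kestrel→Machine M5 (337 ops/s), Delta→Machine M4 (1571 ops/s), Onyx→Machine M7 (2078 ops/s) — total 337+1571+2078 = 3986 ops/s.
Row-greedy (each tenant in turn takes its best remaining instance) gives 3509 ops/s, worse by 477.
Swapping Kestrel↔Onyx (Kestrel→Machine M7 874 ops/s, Onyx→Machine M5 1064 ops/s) loses 477.
Kestrel's own top instance is Machine M7 (874 ops/s), but forcing Kestrel→Machine M7 and reassigning the rest optimally gives only 3740 ops/s — worse by 246.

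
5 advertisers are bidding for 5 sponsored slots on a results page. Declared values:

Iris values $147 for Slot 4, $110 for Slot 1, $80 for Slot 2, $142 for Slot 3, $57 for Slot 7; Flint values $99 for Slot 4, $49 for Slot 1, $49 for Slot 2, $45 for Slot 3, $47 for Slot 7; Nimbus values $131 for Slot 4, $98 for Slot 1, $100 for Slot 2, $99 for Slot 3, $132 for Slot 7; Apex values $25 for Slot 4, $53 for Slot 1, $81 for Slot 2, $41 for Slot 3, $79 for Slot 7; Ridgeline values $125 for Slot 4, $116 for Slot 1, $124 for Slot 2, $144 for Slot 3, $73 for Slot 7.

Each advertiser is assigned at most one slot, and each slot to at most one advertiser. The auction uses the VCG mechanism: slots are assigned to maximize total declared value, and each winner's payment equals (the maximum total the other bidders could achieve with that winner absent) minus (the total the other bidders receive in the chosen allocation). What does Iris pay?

Efficient allocation: Iris→Slot 3 ($142), Flint→Slot 4 ($99), Nimbus→Slot 7 ($132), Apex→Slot 2 ($81), Ridgeline→Slot 1 ($116); total welfare W = $570.
Iris receives Slot 3 at value $142, so the others get W − 142 = $428.
Without Iris: best allocation of the remaining 4 bidders over all 5 slots is Flint→Slot 4 ($99), Nimbus→Slot 7 ($132), Apex→Slot 2 ($81), Ridgeline→Slot 3 ($144), total $456.
VCG payment = (others' best without Iris) − (others' welfare with Iris) = 456 − 428 = $28.

Iris pays $28.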